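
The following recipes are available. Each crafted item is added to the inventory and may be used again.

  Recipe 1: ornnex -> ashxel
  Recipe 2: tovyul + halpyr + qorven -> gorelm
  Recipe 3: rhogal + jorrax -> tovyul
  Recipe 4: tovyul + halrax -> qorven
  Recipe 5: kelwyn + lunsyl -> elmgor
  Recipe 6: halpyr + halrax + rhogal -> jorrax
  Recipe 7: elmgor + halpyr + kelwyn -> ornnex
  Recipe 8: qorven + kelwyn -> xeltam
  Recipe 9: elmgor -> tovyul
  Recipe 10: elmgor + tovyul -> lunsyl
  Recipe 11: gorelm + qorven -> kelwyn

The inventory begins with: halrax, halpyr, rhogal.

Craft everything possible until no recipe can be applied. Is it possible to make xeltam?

halpyr + halrax + rhogal -> jorrax (Recipe 6).
Using Recipe 3, rhogal and jorrax make tovyul.
tovyul + halrax -> qorven (Recipe 4).
tovyul + halpyr + qorven -> gorelm (Recipe 2).
gorelm + qorven -> kelwyn (Recipe 11).
Using Recipe 8, qorven and kelwyn make xeltam.

Yes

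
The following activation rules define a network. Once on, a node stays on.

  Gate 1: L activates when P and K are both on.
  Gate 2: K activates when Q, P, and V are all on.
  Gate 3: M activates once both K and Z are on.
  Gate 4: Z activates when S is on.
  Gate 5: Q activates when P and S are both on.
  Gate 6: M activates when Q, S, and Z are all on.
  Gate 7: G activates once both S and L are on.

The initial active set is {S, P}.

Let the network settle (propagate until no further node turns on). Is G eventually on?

G would need S and L (Gate 7), but L never turns on.

No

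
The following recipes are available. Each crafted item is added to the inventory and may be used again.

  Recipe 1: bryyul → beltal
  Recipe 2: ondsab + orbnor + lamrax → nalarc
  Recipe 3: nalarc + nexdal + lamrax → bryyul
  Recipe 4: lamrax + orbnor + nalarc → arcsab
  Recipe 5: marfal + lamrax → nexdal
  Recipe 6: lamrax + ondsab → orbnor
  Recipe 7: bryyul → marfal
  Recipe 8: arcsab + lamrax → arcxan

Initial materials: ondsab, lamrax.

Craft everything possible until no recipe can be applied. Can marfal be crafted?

marfal would need bryyul (Recipe 7), but bryyul is never obtained.

No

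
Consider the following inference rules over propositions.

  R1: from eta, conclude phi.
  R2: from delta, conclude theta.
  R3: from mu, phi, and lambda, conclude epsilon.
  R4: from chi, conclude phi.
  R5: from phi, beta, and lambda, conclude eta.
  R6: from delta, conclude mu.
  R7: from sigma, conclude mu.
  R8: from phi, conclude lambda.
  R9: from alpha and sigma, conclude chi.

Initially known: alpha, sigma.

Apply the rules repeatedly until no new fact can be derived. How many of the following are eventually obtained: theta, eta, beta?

0

theta would need delta (R2), but delta is never established.
eta would need phi, beta, and lambda (R5), but beta is never established.
No rule produces beta, and it is not given.
None of the 3 are reached.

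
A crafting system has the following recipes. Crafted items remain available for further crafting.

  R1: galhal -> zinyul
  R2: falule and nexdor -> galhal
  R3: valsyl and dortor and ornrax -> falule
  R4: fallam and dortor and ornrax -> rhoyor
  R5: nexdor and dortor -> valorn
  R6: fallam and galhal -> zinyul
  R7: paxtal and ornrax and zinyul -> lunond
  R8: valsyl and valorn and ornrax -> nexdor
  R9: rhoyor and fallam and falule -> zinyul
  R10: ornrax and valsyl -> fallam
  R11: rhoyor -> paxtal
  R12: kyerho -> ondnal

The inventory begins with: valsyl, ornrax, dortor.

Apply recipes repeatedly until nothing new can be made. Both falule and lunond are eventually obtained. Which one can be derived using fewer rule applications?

falule

falule: Using R3, valsyl, dortor, and ornrax make falule. [1 rule application]
lunond: Using R10, ornrax and valsyl make fallam. valsyl and dortor and ornrax -> falule (R3). Using R4, fallam, dortor, and ornrax make rhoyor. Using R9, rhoyor, fallam, and falule make zinyul. Using R11, rhoyor makes paxtal. Using R7, paxtal, ornrax, and zinyul make lunond. [6 rule applications]
falule needs fewer.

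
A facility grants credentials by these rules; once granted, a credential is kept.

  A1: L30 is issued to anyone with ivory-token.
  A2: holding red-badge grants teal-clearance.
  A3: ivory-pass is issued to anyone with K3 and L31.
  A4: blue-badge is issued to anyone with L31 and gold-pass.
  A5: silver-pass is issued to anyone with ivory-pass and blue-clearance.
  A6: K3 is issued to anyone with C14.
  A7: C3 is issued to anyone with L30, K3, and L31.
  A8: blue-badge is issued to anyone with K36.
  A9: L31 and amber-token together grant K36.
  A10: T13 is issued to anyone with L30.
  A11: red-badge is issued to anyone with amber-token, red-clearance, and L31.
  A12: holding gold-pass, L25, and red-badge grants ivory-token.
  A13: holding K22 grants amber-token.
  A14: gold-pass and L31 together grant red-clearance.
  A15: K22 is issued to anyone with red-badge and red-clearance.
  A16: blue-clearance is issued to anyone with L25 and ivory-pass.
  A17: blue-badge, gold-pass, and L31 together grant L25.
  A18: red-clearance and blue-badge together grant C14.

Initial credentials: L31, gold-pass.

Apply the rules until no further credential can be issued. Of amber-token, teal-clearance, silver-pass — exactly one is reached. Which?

Holding gold-pass and L31 grants red-clearance (A14).
Holding L31 and gold-pass grants blue-badge (A4).
Holding red-clearance and blue-badge grants C14 (A18).
Holding blue-badge, gold-pass, and L31 grants L25 (A17).
Holding C14 grants K3 (A6).
Holding K3 and L31 grants ivory-pass (A3).
Holding L25 and ivory-pass grants blue-clearance (A16).
Holding ivory-pass and blue-clearance grants silver-pass (A5).
teal-clearance would need red-badge (A2), but red-badge is never granted. amber-token would need K22 (A13), but K22 is never granted.

silver-pass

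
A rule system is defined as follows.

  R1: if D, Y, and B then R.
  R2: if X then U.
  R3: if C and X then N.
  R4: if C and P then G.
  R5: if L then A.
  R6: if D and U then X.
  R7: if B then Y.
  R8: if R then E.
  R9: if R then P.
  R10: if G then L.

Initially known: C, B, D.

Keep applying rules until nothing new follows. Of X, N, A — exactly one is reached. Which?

A

From B, R7 gives Y.
D, Y, and B hold, so R follows (R1).
R holds, so P follows (R9).
C and P hold, so G follows (R4).
G holds, so L follows (R10).
From L, R5 gives A.
N would need C and X (R3), but X is never established. X would need D and U (R6), but U is never established.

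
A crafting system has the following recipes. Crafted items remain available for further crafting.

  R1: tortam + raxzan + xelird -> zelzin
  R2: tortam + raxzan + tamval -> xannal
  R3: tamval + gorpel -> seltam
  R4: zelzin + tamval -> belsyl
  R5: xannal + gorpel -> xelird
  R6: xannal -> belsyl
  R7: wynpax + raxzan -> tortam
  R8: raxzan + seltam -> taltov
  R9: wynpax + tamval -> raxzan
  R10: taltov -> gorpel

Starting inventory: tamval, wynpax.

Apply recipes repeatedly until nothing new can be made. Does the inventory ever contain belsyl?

wynpax + tamval -> raxzan (R9).
Using R7, wynpax and raxzan make tortam.
tortam + raxzan + tamval -> xannal (R2).
Using R6, xannal makes belsyl.

Yes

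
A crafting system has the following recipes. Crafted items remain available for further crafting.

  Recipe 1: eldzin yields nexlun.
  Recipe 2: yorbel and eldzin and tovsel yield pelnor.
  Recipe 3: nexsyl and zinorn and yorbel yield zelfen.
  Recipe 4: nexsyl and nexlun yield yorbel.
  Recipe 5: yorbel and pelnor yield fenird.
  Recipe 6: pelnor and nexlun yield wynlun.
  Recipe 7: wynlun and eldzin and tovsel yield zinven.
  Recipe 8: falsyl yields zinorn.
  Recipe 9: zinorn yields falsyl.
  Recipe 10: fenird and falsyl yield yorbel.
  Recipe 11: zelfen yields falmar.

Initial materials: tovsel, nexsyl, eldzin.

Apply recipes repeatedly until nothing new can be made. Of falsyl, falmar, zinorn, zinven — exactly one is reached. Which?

Using Recipe 1, eldzin makes nexlun.
nexsyl and nexlun → yorbel (Recipe 4).
yorbel and eldzin and tovsel → pelnor (Recipe 2).
pelnor and nexlun → wynlun (Recipe 6).
wynlun and eldzin and tovsel → zinven (Recipe 7).
zinorn would need falsyl (Recipe 8), but falsyl is never obtained. falsyl would need zinorn (Recipe 9), but zinorn is never obtained. falmar would need zelfen (Recipe 11), but zelfen is never obtained.

zinven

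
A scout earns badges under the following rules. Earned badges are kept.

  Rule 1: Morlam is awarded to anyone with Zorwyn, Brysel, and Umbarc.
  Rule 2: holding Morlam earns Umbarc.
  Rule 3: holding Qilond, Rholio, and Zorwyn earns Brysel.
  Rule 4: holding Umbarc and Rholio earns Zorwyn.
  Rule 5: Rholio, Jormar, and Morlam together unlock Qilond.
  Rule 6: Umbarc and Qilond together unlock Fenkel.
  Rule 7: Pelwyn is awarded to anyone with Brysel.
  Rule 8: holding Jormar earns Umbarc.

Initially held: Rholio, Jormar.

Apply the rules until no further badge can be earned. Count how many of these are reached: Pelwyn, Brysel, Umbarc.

With Jormar, Umbarc is earned (Rule 8).
Pelwyn would need Brysel (Rule 7), but Brysel is never earned.
Brysel would need Qilond, Rholio, and Zorwyn (Rule 3), but Qilond is never earned.
Umbarc: reached.
Reached: Umbarc — 1 of the 3.

1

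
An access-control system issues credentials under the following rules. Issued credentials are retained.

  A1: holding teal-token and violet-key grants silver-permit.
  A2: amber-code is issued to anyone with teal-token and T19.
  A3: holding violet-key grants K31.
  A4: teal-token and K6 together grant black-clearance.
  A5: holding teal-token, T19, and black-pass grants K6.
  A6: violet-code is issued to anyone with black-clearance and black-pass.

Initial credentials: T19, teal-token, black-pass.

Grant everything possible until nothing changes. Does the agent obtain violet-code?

Holding teal-token, T19, and black-pass grants K6 (A5).
Holding teal-token and K6 grants black-clearance (A4).
Holding black-clearance and black-pass grants violet-code (A6).

Yes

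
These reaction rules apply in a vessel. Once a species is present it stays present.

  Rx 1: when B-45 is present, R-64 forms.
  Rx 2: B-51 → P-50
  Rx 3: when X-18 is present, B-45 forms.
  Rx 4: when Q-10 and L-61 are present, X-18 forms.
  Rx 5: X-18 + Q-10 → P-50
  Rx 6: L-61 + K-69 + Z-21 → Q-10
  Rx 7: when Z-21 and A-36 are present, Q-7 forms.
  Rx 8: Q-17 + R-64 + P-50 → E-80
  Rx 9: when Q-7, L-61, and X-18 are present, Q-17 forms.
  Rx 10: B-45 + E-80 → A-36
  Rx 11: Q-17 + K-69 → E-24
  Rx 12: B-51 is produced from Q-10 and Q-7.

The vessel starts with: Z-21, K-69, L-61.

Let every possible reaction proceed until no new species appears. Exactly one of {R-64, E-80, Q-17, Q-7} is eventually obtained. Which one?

R-64

L-61, K-69, and Z-21 present → Q-10 forms (Rx 6).
Q-10 and L-61 present → X-18 forms (Rx 4).
X-18 present → B-45 forms (Rx 3).
B-45 present → R-64 forms (Rx 1).
Q-7 would need Z-21 and A-36 (Rx 7), but A-36 never forms. E-80 would need Q-17, R-64, and P-50 (Rx 8), but Q-17 never forms. Q-17 would need Q-7, L-61, and X-18 (Rx 9), but Q-7 never forms.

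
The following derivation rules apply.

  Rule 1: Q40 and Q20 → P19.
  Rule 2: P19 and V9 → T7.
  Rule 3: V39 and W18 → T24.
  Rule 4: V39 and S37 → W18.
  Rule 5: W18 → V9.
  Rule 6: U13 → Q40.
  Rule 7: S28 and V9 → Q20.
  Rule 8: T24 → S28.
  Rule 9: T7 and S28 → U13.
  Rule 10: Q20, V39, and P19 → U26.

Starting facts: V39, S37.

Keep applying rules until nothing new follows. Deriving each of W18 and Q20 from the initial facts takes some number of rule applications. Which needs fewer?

W18: V39 and S37 hold, so W18 follows (Rule 4). [1 rule application]
Q20: From V39 and S37, Rule 4 gives W18. From V39 and W18, Rule 3 gives T24. From W18, Rule 5 gives V9. T24 holds, so S28 follows (Rule 8). S28 and V9 hold, so Q20 follows (Rule 7). [5 rule applications]
W18 needs fewer.

W18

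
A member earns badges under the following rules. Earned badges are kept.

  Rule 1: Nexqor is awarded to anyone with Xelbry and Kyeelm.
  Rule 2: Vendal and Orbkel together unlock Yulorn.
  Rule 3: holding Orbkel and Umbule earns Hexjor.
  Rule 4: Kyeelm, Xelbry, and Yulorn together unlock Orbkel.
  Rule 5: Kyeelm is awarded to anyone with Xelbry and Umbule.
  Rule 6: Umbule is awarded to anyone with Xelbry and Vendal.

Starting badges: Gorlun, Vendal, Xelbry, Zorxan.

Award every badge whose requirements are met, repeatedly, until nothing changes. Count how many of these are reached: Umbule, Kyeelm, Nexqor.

3

With Xelbry and Vendal, Umbule is earned (Rule 6).
With Xelbry and Umbule, Kyeelm is earned (Rule 5).
With Xelbry and Kyeelm, Nexqor is earned (Rule 1).
Umbule: reached.
Kyeelm: reached.
Nexqor: reached.
All 3 are reached.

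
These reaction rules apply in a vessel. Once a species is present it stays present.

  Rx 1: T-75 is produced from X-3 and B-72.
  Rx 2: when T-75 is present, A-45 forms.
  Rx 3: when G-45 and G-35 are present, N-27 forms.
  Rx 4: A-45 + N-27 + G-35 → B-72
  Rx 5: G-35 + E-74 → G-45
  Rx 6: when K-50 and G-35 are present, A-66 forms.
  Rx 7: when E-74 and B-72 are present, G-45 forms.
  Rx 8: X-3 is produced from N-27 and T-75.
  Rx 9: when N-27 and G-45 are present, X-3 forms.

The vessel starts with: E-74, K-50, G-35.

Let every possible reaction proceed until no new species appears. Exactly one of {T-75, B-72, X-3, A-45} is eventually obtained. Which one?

G-35 and E-74 present → G-45 forms (Rx 5).
G-45 and G-35 present → N-27 forms (Rx 3).
N-27 and G-45 present → X-3 forms (Rx 9).
B-72 would need A-45, N-27, and G-35 (Rx 4), but A-45 never forms. A-45 would need T-75 (Rx 2), but T-75 never forms. T-75 would need X-3 and B-72 (Rx 1), but B-72 never forms.

X-3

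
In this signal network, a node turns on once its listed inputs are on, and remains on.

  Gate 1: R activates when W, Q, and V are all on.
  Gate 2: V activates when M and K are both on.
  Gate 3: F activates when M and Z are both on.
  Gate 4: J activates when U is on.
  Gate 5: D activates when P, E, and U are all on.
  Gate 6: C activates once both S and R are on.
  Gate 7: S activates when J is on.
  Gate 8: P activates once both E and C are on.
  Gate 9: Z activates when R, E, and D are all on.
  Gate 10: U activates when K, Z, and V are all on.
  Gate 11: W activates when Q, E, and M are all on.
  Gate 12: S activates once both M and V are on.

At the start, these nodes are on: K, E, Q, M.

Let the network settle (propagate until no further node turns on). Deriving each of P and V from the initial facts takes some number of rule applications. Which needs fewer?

V

V: Gate 2: M and K on → V on. [1 rule application]
P: Gate 11: Q, E, and M on → W on. Gate 2: M and K on → V on. W, Q, and V are on, so R activates (Gate 1). M and V are on, so S activates (Gate 12). Gate 6: S and R on → C on. E and C are on, so P activates (Gate 8). [6 rule applications]
V needs fewer.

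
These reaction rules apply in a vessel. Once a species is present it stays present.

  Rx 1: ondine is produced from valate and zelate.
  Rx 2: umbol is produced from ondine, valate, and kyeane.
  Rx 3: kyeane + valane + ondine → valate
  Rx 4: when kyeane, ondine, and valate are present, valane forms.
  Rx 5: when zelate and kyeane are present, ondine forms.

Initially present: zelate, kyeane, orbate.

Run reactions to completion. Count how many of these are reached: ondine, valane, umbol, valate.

zelate and kyeane present → ondine forms (Rx 5).
ondine: reached.
valane would need kyeane, ondine, and valate (Rx 4), but valate never forms.
umbol would need ondine, valate, and kyeane (Rx 2), but valate never forms.
valate would need kyeane, valane, and ondine (Rx 3), but valane never forms.
Reached: ondine — 1 of the 4.

1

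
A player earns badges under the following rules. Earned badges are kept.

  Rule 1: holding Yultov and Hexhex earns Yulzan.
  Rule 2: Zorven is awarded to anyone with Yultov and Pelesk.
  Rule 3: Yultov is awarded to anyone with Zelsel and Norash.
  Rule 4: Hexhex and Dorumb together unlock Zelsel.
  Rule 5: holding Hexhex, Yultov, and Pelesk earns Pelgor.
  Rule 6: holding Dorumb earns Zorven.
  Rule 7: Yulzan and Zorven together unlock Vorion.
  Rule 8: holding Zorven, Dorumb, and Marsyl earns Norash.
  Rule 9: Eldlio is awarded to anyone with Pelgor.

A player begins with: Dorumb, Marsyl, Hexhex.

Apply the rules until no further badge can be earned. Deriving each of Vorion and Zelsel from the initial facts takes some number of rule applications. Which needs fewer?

Zelsel

Zelsel: With Hexhex and Dorumb, Zelsel is earned (Rule 4). [1 rule application]
Vorion: With Dorumb, Zorven is earned (Rule 6). With Hexhex and Dorumb, Zelsel is earned (Rule 4). With Zorven, Dorumb, and Marsyl, Norash is earned (Rule 8). With Zelsel and Norash, Yultov is earned (Rule 3). With Yultov and Hexhex, Yulzan is earned (Rule 1). With Yulzan and Zorven, Vorion is earned (Rule 7). [6 rule applications]
Zelsel needs fewer.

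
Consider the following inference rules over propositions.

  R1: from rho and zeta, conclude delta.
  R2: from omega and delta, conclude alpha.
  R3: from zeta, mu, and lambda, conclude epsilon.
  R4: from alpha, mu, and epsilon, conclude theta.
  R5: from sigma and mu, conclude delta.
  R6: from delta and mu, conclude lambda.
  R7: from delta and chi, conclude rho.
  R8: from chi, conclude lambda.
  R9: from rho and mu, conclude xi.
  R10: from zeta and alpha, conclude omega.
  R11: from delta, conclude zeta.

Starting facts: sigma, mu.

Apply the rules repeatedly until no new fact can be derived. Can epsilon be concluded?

Yes

sigma and mu hold, so delta follows (R5).
delta and mu hold, so lambda follows (R6).
From delta, R11 gives zeta.
From zeta, mu, and lambda, R3 gives epsilon.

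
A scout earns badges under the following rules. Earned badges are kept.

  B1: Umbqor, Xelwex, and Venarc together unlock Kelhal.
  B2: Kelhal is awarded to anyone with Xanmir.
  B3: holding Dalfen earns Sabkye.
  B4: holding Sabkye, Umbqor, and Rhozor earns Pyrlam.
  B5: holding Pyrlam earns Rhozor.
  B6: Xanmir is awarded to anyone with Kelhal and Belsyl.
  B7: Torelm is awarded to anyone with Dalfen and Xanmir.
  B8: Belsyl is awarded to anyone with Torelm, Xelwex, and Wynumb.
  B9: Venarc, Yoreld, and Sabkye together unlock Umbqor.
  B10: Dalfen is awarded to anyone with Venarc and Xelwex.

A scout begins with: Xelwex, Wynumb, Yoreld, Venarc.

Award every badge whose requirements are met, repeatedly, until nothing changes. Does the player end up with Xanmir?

No

Xanmir would need Kelhal and Belsyl (B6), but Belsyl is never earned.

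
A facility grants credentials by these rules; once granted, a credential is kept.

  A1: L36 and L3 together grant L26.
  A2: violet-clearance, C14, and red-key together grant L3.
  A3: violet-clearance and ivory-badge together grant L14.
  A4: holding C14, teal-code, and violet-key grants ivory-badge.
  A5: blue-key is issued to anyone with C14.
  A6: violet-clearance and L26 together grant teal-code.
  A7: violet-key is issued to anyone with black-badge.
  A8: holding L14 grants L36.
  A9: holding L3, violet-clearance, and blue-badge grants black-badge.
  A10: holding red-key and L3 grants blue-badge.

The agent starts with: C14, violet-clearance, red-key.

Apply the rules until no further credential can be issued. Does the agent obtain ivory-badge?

No

ivory-badge would need C14, teal-code, and violet-key (A4), but teal-code is never granted.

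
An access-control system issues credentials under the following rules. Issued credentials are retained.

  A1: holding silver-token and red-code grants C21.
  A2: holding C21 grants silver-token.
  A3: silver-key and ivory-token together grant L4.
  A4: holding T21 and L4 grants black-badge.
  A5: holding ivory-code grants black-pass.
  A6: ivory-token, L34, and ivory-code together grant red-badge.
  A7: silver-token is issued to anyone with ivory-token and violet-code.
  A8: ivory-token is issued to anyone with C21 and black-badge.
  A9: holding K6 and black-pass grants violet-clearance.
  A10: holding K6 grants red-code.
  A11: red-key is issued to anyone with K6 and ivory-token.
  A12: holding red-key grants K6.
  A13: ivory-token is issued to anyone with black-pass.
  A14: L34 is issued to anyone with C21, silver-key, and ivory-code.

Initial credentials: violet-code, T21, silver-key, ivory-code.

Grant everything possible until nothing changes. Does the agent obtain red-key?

red-key would need K6 and ivory-token (A11), but K6 is never granted.

No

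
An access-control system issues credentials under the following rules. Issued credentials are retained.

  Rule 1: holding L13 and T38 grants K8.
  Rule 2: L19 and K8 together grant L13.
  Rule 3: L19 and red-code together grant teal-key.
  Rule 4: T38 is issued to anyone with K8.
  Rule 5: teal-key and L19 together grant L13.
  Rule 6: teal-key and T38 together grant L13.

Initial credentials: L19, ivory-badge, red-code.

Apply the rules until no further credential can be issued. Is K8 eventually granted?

K8 would need L13 and T38 (Rule 1), but T38 is never granted.

No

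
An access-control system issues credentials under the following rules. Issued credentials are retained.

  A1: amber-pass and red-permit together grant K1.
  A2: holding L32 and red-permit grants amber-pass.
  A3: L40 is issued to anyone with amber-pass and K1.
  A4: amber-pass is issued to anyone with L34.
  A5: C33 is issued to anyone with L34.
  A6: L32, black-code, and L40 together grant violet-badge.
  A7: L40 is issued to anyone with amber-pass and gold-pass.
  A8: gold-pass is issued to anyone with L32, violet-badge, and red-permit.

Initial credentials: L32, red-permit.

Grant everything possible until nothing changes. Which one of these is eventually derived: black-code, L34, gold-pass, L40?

L40

Holding L32 and red-permit grants amber-pass (A2).
Holding amber-pass and red-permit grants K1 (A1).
Holding amber-pass and K1 grants L40 (A3).
No rule produces black-code, and it is not given. gold-pass would need L32, violet-badge, and red-permit (A8), but violet-badge is never granted. No rule produces L34, and it is not given.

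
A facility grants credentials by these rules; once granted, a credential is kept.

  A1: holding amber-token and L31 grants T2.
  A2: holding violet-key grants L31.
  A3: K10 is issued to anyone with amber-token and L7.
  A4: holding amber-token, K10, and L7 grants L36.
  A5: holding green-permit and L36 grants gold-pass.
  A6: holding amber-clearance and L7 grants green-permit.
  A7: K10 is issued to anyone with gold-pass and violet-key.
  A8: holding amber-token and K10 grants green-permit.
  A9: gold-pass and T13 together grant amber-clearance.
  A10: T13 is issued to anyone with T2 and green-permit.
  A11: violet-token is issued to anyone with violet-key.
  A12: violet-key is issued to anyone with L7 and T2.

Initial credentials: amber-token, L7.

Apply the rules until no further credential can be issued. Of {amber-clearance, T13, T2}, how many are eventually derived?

0

amber-clearance would need gold-pass and T13 (A9), but T13 is never granted.
T13 would need T2 and green-permit (A10), but T2 is never granted.
T2 would need amber-token and L31 (A1), but L31 is never granted.
None of the 3 are reached.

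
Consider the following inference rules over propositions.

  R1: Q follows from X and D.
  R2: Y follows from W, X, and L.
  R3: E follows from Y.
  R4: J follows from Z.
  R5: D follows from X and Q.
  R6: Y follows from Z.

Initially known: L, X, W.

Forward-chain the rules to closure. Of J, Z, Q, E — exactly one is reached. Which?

From W, X, and L, R2 gives Y.
From Y, R3 gives E.
J would need Z (R4), but Z is never established. Q would need X and D (R1), but D is never established. No rule produces Z, and it is not given.

E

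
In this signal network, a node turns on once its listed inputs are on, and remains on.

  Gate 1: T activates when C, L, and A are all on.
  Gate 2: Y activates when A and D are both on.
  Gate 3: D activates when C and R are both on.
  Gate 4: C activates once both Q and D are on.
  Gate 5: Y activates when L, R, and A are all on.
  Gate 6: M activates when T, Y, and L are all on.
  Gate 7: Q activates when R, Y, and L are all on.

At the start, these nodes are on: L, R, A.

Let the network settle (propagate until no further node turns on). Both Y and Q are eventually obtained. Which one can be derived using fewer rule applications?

Y: Gate 5: L, R, and A on → Y on. [1 rule application]
Q: Gate 5: L, R, and A on → Y on. R, Y, and L are on, so Q activates (Gate 7). [2 rule applications]
Y needs fewer.

Y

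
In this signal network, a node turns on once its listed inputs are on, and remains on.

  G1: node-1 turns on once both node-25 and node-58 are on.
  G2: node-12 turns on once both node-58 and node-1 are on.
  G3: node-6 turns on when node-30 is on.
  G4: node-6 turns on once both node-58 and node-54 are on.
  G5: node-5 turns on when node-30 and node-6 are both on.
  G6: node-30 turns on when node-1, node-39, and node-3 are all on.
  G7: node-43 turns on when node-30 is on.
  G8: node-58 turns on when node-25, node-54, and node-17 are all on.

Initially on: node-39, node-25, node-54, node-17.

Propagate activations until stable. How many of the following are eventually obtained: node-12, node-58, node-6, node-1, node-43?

4

G8: node-25, node-54, and node-17 on → node-58 on.
node-58 and node-54 are on, so node-6 turns on (G4).
G1: node-25 and node-58 on → node-1 on.
G2: node-58 and node-1 on → node-12 on.
node-12: reached.
node-58: reached.
node-6: reached.
node-1: reached.
node-43 would need node-30 (G7), but node-30 never turns on.
Reached: node-12, node-58, node-6, and node-1 — 4 of the 5.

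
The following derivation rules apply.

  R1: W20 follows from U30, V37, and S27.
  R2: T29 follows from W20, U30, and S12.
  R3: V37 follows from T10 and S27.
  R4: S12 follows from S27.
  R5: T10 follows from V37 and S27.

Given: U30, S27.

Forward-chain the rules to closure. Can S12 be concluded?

Yes

S27 holds, so S12 follows (R4).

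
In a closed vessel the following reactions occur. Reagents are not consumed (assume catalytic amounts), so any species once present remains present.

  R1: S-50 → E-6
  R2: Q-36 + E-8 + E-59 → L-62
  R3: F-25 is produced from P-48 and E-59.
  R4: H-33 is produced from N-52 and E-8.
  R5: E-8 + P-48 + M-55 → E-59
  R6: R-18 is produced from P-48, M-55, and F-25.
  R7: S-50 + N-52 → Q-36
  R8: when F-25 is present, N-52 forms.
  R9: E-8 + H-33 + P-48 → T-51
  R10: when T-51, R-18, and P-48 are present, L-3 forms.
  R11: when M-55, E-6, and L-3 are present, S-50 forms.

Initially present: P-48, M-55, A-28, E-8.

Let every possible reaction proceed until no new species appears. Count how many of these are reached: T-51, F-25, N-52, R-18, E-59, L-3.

6

E-8, P-48, and M-55 present → E-59 forms (R5).
P-48 and E-59 present → F-25 forms (R3).
F-25 present → N-52 forms (R8).
P-48, M-55, and F-25 present → R-18 forms (R6).
N-52 and E-8 present → H-33 forms (R4).
E-8, H-33, and P-48 present → T-51 forms (R9).
T-51, R-18, and P-48 present → L-3 forms (R10).
T-51: reached.
F-25: reached.
N-52: reached.
R-18: reached.
E-59: reached.
L-3: reached.
All 6 are reached.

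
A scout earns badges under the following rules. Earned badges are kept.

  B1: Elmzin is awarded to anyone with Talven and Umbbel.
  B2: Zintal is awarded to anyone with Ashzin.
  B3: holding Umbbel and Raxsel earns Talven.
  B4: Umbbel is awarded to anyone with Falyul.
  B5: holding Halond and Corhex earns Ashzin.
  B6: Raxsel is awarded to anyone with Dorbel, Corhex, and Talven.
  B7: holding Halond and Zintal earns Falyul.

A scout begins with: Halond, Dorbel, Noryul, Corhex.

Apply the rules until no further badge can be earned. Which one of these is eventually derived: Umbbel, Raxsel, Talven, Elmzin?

Umbbel

With Halond and Corhex, Ashzin is earned (B5).
With Ashzin, Zintal is earned (B2).
With Halond and Zintal, Falyul is earned (B7).
With Falyul, Umbbel is earned (B4).
Raxsel would need Dorbel, Corhex, and Talven (B6), but Talven is never earned. Talven would need Umbbel and Raxsel (B3), but Raxsel is never earned. Elmzin would need Talven and Umbbel (B1), but Talven is never earned.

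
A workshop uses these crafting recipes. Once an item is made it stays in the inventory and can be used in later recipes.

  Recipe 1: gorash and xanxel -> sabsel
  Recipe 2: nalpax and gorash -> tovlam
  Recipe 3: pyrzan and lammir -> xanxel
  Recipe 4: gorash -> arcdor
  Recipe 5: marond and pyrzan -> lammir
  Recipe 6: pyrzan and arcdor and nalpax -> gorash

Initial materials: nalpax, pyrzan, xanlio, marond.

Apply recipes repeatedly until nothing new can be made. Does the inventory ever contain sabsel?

sabsel would need gorash and xanxel (Recipe 1), but gorash is never obtained.

No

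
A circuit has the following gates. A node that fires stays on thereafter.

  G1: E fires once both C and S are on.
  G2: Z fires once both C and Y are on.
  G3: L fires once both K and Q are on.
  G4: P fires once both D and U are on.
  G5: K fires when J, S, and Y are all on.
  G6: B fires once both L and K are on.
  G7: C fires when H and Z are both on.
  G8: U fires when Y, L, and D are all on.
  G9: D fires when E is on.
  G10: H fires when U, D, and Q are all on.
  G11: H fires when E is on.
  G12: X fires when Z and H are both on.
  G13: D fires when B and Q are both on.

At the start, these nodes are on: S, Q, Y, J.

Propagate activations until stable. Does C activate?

C would need H and Z (G7), but Z never turns on.

No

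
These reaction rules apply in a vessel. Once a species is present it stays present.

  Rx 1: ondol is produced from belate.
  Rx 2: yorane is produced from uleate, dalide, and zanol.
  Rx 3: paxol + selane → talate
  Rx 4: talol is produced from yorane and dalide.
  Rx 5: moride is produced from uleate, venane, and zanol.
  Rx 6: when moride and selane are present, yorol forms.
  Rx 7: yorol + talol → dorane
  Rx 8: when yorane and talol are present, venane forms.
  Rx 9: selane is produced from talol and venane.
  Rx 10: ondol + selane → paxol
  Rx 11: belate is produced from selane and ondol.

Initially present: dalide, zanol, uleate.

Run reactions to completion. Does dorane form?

uleate, dalide, and zanol present → yorane forms (Rx 2).
yorane and dalide present → talol forms (Rx 4).
yorane and talol present → venane forms (Rx 8).
uleate, venane, and zanol present → moride forms (Rx 5).
talol and venane present → selane forms (Rx 9).
moride and selane present → yorol forms (Rx 6).
yorol and talol present → dorane forms (Rx 7).

Yes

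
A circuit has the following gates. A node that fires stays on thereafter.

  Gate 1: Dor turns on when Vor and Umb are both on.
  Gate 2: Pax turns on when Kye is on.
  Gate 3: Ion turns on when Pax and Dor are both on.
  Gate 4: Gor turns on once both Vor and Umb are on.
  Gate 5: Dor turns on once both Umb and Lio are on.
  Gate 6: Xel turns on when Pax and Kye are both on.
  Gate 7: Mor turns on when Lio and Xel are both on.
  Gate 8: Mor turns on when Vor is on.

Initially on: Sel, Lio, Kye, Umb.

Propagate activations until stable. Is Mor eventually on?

Kye is on, so Pax turns on (Gate 2).
Gate 6: Pax and Kye on → Xel on.
Lio and Xel are on, so Mor turns on (Gate 7).

Yes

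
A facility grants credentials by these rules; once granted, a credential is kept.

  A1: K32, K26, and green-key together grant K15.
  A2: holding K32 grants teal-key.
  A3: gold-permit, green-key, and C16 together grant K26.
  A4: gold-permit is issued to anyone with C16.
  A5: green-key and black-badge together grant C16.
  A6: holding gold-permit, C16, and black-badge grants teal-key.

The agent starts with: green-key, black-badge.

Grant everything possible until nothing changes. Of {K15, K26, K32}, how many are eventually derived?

1

Holding green-key and black-badge grants C16 (A5).
Holding C16 grants gold-permit (A4).
Holding gold-permit, green-key, and C16 grants K26 (A3).
K15 would need K32, K26, and green-key (A1), but K32 is never granted.
K26: reached.
No rule produces K32, and it is not given.
Reached: K26 — 1 of the 3.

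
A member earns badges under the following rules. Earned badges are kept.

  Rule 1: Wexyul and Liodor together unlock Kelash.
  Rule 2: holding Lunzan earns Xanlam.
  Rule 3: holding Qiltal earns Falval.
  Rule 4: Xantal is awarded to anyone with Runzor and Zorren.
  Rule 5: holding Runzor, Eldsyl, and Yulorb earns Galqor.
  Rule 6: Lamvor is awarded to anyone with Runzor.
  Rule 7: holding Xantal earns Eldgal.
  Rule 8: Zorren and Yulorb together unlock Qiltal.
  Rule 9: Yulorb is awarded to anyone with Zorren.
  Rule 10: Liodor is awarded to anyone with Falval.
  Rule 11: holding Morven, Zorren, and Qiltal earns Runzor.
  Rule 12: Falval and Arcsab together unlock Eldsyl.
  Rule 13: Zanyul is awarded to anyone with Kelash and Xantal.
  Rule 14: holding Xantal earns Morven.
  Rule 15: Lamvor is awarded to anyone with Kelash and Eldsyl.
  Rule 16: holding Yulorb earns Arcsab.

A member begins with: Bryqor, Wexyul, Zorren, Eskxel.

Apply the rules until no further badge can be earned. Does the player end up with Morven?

Morven would need Xantal (Rule 14), but Xantal is never earned.

No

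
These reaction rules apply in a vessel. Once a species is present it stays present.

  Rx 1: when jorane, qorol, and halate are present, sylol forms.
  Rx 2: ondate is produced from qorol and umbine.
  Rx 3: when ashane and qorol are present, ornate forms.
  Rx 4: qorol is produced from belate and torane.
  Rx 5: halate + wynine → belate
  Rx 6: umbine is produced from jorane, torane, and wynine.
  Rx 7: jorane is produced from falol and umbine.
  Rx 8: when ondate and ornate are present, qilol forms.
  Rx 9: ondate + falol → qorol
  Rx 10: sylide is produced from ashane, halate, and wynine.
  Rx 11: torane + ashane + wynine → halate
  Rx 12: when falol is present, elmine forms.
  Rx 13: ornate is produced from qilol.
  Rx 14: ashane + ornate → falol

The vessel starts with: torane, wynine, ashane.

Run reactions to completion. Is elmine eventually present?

Yes

torane, ashane, and wynine present → halate forms (Rx 11).
halate and wynine present → belate forms (Rx 5).
belate and torane present → qorol forms (Rx 4).
ashane and qorol present → ornate forms (Rx 3).
ashane and ornate present → falol forms (Rx 14).
falol present → elmine forms (Rx 12).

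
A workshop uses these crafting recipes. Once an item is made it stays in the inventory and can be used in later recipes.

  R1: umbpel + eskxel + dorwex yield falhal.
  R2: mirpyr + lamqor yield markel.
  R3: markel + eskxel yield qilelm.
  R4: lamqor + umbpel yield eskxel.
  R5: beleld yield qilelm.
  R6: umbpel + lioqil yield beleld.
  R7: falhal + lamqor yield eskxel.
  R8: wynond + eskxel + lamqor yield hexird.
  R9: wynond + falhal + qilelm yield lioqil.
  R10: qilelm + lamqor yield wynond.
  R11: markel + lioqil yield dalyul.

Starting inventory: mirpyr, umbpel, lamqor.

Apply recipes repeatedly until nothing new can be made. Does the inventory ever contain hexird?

lamqor + umbpel → eskxel (R4).
mirpyr + lamqor → markel (R2).
Using R3, markel and eskxel make qilelm.
qilelm + lamqor → wynond (R10).
wynond + eskxel + lamqor → hexird (R8).

Yes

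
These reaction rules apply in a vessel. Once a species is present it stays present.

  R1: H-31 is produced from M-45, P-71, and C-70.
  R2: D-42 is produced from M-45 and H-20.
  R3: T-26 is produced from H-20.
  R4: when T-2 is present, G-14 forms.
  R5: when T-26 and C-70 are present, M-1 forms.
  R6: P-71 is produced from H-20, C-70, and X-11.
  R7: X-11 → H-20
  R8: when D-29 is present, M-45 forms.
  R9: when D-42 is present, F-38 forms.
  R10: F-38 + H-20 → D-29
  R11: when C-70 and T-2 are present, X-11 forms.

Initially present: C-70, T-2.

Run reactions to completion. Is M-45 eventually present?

No

M-45 would need D-29 (R8), but D-29 never forms.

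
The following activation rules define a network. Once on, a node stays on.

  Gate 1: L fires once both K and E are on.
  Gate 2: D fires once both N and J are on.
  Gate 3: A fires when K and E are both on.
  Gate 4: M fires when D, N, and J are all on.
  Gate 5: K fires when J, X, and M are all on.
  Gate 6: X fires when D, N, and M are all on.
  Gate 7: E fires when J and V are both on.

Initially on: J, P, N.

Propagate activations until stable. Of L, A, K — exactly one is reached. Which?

K

Gate 2: N and J on → D on.
Gate 4: D, N, and J on → M on.
D, N, and M are on, so X fires (Gate 6).
J, X, and M are on, so K fires (Gate 5).
L would need K and E (Gate 1), but E never turns on. A would need K and E (Gate 3), but E never turns on.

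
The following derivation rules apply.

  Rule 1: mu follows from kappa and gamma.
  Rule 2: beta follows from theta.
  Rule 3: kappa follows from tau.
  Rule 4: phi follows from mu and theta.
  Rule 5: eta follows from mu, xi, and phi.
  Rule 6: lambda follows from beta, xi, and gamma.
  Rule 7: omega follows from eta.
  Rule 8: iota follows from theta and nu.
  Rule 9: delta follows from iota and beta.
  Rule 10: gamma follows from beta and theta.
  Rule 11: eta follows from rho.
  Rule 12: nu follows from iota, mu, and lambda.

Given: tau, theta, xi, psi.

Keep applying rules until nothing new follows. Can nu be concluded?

nu would need iota, mu, and lambda (Rule 12), but iota is never established.

No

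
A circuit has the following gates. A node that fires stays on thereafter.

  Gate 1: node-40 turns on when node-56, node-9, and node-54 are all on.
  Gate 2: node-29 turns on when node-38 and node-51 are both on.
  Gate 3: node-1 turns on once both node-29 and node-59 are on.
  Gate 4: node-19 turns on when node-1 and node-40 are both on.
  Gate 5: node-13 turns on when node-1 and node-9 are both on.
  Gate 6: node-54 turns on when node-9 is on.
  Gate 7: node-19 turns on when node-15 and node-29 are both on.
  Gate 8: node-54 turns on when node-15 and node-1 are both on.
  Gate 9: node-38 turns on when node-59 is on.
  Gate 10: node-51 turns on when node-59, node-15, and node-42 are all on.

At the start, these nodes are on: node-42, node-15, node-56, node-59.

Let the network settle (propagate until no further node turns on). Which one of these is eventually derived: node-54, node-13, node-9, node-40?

node-54

Gate 10: node-59, node-15, and node-42 on → node-51 on.
Gate 9: node-59 on → node-38 on.
node-38 and node-51 are on, so node-29 turns on (Gate 2).
Gate 3: node-29 and node-59 on → node-1 on.
node-15 and node-1 are on, so node-54 turns on (Gate 8).
node-13 would need node-1 and node-9 (Gate 5), but node-9 never turns on. node-40 would need node-56, node-9, and node-54 (Gate 1), but node-9 never turns on. No rule produces node-9, and it is not given.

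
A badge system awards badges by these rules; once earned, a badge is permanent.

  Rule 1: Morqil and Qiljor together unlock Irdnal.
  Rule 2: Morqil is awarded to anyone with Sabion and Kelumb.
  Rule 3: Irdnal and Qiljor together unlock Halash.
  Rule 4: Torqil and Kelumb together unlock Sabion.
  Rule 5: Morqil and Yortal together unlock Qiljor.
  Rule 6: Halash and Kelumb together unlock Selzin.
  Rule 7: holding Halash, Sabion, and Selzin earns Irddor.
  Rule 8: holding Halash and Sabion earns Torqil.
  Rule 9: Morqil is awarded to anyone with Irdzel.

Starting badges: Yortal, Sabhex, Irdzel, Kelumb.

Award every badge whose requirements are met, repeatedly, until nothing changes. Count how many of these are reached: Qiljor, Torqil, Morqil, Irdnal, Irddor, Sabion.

3

With Irdzel, Morqil is earned (Rule 9).
With Morqil and Yortal, Qiljor is earned (Rule 5).
With Morqil and Qiljor, Irdnal is earned (Rule 1).
Qiljor: reached.
Torqil would need Halash and Sabion (Rule 8), but Sabion is never earned.
Morqil: reached.
Irdnal: reached.
Irddor would need Halash, Sabion, and Selzin (Rule 7), but Sabion is never earned.
Sabion would need Torqil and Kelumb (Rule 4), but Torqil is never earned.
Reached: Qiljor, Morqil, and Irdnal — 3 of the 6.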